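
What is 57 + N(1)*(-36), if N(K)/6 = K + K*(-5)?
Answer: 921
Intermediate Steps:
N(K) = -24*K (N(K) = 6*(K + K*(-5)) = 6*(K - 5*K) = 6*(-4*K) = -24*K)
57 + N(1)*(-36) = 57 - 24*1*(-36) = 57 - 24*(-36) = 57 + 864 = 921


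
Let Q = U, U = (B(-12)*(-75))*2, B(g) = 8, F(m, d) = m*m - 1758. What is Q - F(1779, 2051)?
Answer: -3164283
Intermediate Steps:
F(m, d) = -1758 + m**2 (F(m, d) = m**2 - 1758 = -1758 + m**2)
U = -1200 (U = (8*(-75))*2 = -600*2 = -1200)
Q = -1200
Q - F(1779, 2051) = -1200 - (-1758 + 1779**2) = -1200 - (-1758 + 3164841) = -1200 - 1*3163083 = -1200 - 3163083 = -3164283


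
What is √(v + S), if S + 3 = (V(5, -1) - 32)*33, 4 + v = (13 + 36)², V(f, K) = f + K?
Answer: 7*√30 ≈ 38.341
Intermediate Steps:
V(f, K) = K + f
v = 2397 (v = -4 + (13 + 36)² = -4 + 49² = -4 + 2401 = 2397)
S = -927 (S = -3 + ((-1 + 5) - 32)*33 = -3 + (4 - 32)*33 = -3 - 28*33 = -3 - 924 = -927)
√(v + S) = √(2397 - 927) = √1470 = 7*√30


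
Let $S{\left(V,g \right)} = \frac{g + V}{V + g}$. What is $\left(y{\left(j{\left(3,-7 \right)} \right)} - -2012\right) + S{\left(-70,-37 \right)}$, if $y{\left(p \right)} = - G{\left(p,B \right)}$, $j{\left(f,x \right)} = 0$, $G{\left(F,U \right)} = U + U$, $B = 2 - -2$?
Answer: $2005$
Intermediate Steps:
$B = 4$ ($B = 2 + 2 = 4$)
$G{\left(F,U \right)} = 2 U$
$S{\left(V,g \right)} = 1$ ($S{\left(V,g \right)} = \frac{V + g}{V + g} = 1$)
$y{\left(p \right)} = -8$ ($y{\left(p \right)} = - 2 \cdot 4 = \left(-1\right) 8 = -8$)
$\left(y{\left(j{\left(3,-7 \right)} \right)} - -2012\right) + S{\left(-70,-37 \right)} = \left(-8 - -2012\right) + 1 = \left(-8 + 2012\right) + 1 = 2004 + 1 = 2005$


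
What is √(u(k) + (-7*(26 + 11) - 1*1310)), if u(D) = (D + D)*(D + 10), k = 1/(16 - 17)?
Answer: 23*I*√3 ≈ 39.837*I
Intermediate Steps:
k = -1 (k = 1/(-1) = -1)
u(D) = 2*D*(10 + D) (u(D) = (2*D)*(10 + D) = 2*D*(10 + D))
√(u(k) + (-7*(26 + 11) - 1*1310)) = √(2*(-1)*(10 - 1) + (-7*(26 + 11) - 1*1310)) = √(2*(-1)*9 + (-7*37 - 1310)) = √(-18 + (-259 - 1310)) = √(-18 - 1569) = √(-1587) = 23*I*√3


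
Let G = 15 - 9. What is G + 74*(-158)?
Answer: -11686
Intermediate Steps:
G = 6
G + 74*(-158) = 6 + 74*(-158) = 6 - 11692 = -11686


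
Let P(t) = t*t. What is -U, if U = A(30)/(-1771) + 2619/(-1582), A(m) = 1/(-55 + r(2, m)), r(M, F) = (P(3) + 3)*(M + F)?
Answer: 217997929/131680934 ≈ 1.6555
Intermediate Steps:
P(t) = t²
r(M, F) = 12*F + 12*M (r(M, F) = (3² + 3)*(M + F) = (9 + 3)*(F + M) = 12*(F + M) = 12*F + 12*M)
A(m) = 1/(-31 + 12*m) (A(m) = 1/(-55 + (12*m + 12*2)) = 1/(-55 + (12*m + 24)) = 1/(-55 + (24 + 12*m)) = 1/(-31 + 12*m))
U = -217997929/131680934 (U = 1/((-31 + 12*30)*(-1771)) + 2619/(-1582) = -1/1771/(-31 + 360) + 2619*(-1/1582) = -1/1771/329 - 2619/1582 = (1/329)*(-1/1771) - 2619/1582 = -1/582659 - 2619/1582 = -217997929/131680934 ≈ -1.6555)
-U = -1*(-217997929/131680934) = 217997929/131680934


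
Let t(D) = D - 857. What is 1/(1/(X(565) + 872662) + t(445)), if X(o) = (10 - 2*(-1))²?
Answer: -872806/359596071 ≈ -0.0024272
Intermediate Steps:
X(o) = 144 (X(o) = (10 + 2)² = 12² = 144)
t(D) = -857 + D
1/(1/(X(565) + 872662) + t(445)) = 1/(1/(144 + 872662) + (-857 + 445)) = 1/(1/872806 - 412) = 1/(-359596071/872806) = -872806/359596071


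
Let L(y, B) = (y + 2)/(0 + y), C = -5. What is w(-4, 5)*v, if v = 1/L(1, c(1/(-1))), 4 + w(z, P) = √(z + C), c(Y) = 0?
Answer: -4/3 + I ≈ -1.3333 + 1.0*I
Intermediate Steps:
w(z, P) = -4 + √(-5 + z) (w(z, P) = -4 + √(z - 5) = -4 + √(-5 + z))
L(y, B) = (2 + y)/y
v = ⅓ (v = 1/((2 + 1)/1) = 1/(1*3) = 1/3 = ⅓ ≈ 0.33333)
w(-4, 5)*v = (-4 + √(-5 - 4))*(⅓) = (-4 + √(-9))*(⅓) = (-4 + 3*I)*(⅓) = -4/3 + I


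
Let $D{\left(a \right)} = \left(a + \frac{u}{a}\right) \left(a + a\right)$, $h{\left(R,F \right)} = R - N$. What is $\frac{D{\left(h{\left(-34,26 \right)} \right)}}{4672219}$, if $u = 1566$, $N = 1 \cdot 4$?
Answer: $\frac{6020}{4672219} \approx 0.0012885$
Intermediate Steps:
$N = 4$
$h{\left(R,F \right)} = -4 + R$ ($h{\left(R,F \right)} = R - 4 = -4 + R$)
$D{\left(a \right)} = 2 a \left(a + \frac{1566}{a}\right)$ ($D{\left(a \right)} = \left(a + \frac{1566}{a}\right) \left(a + a\right) = \left(a + \frac{1566}{a}\right) 2 a = 2 a \left(a + \frac{1566}{a}\right)$)
$\frac{D{\left(h{\left(-34,26 \right)} \right)}}{4672219} = \frac{3132 + 2 \left(-4 - 34\right)^{2}}{4672219} = \left(3132 + 2 \left(-38\right)^{2}\right) \frac{1}{4672219} = \left(3132 + 2 \cdot 1444\right) \frac{1}{4672219} = \left(3132 + 2888\right) \frac{1}{4672219} = 6020 \cdot \frac{1}{4672219} = \frac{6020}{4672219}$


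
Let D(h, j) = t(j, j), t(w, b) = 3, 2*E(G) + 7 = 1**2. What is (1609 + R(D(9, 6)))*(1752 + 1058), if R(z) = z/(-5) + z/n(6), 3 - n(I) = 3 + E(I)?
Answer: 4522414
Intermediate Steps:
E(G) = -3 (E(G) = -7/2 + (1/2)*1**2 = -7/2 + (1/2)*1 = -7/2 + 1/2 = -3)
n(I) = 3 (n(I) = 3 - (3 - 3) = 3 - 1*0 = 3 + 0 = 3)
D(h, j) = 3
R(z) = 2*z/15 (R(z) = z/(-5) + z/3 = z*(-1/5) + z*(1/3) = -z/5 + z/3 = 2*z/15)
(1609 + R(D(9, 6)))*(1752 + 1058) = (1609 + (2/15)*3)*(1752 + 1058) = (1609 + 2/5)*2810 = (8047/5)*2810 = 4522414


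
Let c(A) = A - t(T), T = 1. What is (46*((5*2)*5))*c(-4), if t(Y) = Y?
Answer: -11500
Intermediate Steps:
c(A) = -1 + A (c(A) = A - 1*1 = A - 1 = -1 + A)
(46*((5*2)*5))*c(-4) = (46*((5*2)*5))*(-1 - 4) = (46*(10*5))*(-5) = (46*50)*(-5) = 2300*(-5) = -11500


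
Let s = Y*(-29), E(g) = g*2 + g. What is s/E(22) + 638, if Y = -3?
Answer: 14065/22 ≈ 639.32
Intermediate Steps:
E(g) = 3*g (E(g) = 2*g + g = 3*g)
s = 87 (s = -3*(-29) = 87)
s/E(22) + 638 = 87/((3*22)) + 638 = 87/66 + 638 = 87*(1/66) + 638 = 29/22 + 638 = 14065/22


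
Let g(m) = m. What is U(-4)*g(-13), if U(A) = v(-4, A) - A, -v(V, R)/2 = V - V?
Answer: -52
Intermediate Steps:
v(V, R) = 0 (v(V, R) = -2*(V - V) = -2*0 = 0)
U(A) = -A (U(A) = 0 - A = -A)
U(-4)*g(-13) = -1*(-4)*(-13) = 4*(-13) = -52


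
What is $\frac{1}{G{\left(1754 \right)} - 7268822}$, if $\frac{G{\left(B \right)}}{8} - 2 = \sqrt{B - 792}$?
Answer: $- \frac{3634403}{26417770302034} - \frac{2 \sqrt{962}}{13208885151017} \approx -1.3758 \cdot 10^{-7}$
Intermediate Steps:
$G{\left(B \right)} = 16 + 8 \sqrt{-792 + B}$ ($G{\left(B \right)} = 16 + 8 \sqrt{B - 792} = 16 + 8 \sqrt{-792 + B}$)
$\frac{1}{G{\left(1754 \right)} - 7268822} = \frac{1}{\left(16 + 8 \sqrt{-792 + 1754}\right) - 7268822} = \frac{1}{\left(16 + 8 \sqrt{962}\right) - 7268822} = \frac{1}{-7268806 + 8 \sqrt{962}}$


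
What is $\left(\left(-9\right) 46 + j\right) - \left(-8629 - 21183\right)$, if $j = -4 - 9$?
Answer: $29385$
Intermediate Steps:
$j = -13$ ($j = -4 - 9 = -13$)
$\left(\left(-9\right) 46 + j\right) - \left(-8629 - 21183\right) = \left(\left(-9\right) 46 - 13\right) - \left(-8629 - 21183\right) = \left(-414 - 13\right) - \left(-8629 - 21183\right) = -427 - -29812 = -427 + 29812 = 29385$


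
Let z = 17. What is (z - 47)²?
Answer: 900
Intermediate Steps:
(z - 47)² = (17 - 47)² = (-30)² = 900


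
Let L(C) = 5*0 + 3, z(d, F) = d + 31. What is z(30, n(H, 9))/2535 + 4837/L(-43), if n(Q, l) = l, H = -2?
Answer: 1362442/845 ≈ 1612.4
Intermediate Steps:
z(d, F) = 31 + d
L(C) = 3 (L(C) = 0 + 3 = 3)
z(30, n(H, 9))/2535 + 4837/L(-43) = (31 + 30)/2535 + 4837/3 = 61*(1/2535) + 4837*(⅓) = 61/2535 + 4837/3 = 1362442/845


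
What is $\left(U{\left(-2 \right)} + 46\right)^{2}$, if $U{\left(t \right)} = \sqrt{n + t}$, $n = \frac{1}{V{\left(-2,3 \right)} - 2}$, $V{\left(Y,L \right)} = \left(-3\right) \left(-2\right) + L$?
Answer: $\frac{\left(322 + i \sqrt{91}\right)^{2}}{49} \approx 2114.1 + 125.37 i$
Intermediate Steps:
$V{\left(Y,L \right)} = 6 + L$
$n = \frac{1}{7}$ ($n = \frac{1}{\left(6 + 3\right) - 2} = \frac{1}{9 - 2} = \frac{1}{7} \approx 0.14286$)
$U{\left(t \right)} = \sqrt{\frac{1}{7} + t}$
$\left(U{\left(-2 \right)} + 46\right)^{2} = \left(\frac{\sqrt{7 + 49 \left(-2\right)}}{7} + 46\right)^{2} = \left(\frac{\sqrt{7 - 98}}{7} + 46\right)^{2} = \left(\frac{\sqrt{-91}}{7} + 46\right)^{2} = \left(\frac{i \sqrt{91}}{7} + 46\right)^{2} = \left(46 + \frac{i \sqrt{91}}{7}\right)^{2}$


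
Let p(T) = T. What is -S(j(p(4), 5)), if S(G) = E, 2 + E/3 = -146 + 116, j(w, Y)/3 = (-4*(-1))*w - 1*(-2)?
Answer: 96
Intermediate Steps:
j(w, Y) = 6 + 12*w (j(w, Y) = 3*((-4*(-1))*w - 1*(-2)) = 3*(4*w + 2) = 3*(2 + 4*w) = 6 + 12*w)
E = -96 (E = -6 + 3*(-146 + 116) = -6 + 3*(-30) = -6 - 90 = -96)
S(G) = -96
-S(j(p(4), 5)) = -1*(-96) = 96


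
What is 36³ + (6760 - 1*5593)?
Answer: 47823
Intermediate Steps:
36³ + (6760 - 1*5593) = 46656 + (6760 - 5593) = 46656 + 1167 = 47823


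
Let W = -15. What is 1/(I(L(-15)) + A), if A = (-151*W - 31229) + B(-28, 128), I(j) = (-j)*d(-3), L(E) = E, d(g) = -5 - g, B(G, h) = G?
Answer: -1/29022 ≈ -3.4457e-5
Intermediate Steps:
I(j) = 2*j (I(j) = (-j)*(-5 - 1*(-3)) = (-j)*(-5 + 3) = -j*(-2) = 2*j)
A = -28992 (A = (-151*(-15) - 31229) - 28 = (2265 - 31229) - 28 = -28964 - 28 = -28992)
1/(I(L(-15)) + A) = 1/(2*(-15) - 28992) = 1/(-30 - 28992) = 1/(-29022) = -1/29022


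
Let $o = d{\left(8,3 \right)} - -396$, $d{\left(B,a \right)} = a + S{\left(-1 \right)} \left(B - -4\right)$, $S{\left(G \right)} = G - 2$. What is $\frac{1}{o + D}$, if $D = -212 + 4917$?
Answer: $\frac{1}{5068} \approx 0.00019732$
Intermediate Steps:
$S{\left(G \right)} = -2 + G$
$d{\left(B,a \right)} = -12 + a - 3 B$ ($d{\left(B,a \right)} = a + \left(-2 - 1\right) \left(B - -4\right) = a - 3 \left(B + 4\right) = a - 3 \left(4 + B\right) = a - \left(12 + 3 B\right) = -12 + a - 3 B$)
$o = 363$ ($o = \left(-12 + 3 - 24\right) - -396 = \left(-12 + 3 - 24\right) + 396 = -33 + 396 = 363$)
$D = 4705$
$\frac{1}{o + D} = \frac{1}{363 + 4705} = \frac{1}{5068}$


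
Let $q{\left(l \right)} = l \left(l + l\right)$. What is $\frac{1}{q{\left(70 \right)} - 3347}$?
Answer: $\frac{1}{6453} \approx 0.00015497$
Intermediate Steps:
$q{\left(l \right)} = 2 l^{2}$ ($q{\left(l \right)} = l 2 l = 2 l^{2}$)
$\frac{1}{q{\left(70 \right)} - 3347} = \frac{1}{2 \cdot 70^{2} - 3347} = \frac{1}{2 \cdot 4900 - 3347} = \frac{1}{9800 - 3347} = \frac{1}{6453}$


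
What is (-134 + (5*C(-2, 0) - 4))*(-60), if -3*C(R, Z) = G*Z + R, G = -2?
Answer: 8080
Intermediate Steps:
C(R, Z) = -R/3 + 2*Z/3 (C(R, Z) = -(-2*Z + R)/3 = -(R - 2*Z)/3 = -R/3 + 2*Z/3)
(-134 + (5*C(-2, 0) - 4))*(-60) = (-134 + (5*(-1/3*(-2) + (2/3)*0) - 4))*(-60) = (-134 + (5*(2/3 + 0) - 4))*(-60) = (-134 + (5*(2/3) - 4))*(-60) = (-134 + (10/3 - 4))*(-60) = (-134 - 2/3)*(-60) = -404/3*(-60) = 8080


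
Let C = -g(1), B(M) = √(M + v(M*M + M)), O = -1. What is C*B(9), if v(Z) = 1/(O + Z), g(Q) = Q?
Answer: -√71378/89 ≈ -3.0019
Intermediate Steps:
v(Z) = 1/(-1 + Z)
B(M) = √(M + 1/(-1 + M + M²)) (B(M) = √(M + 1/(-1 + (M*M + M))) = √(M + 1/(-1 + (M² + M))) = √(M + 1/(-1 + (M + M²))) = √(M + 1/(-1 + M + M²)))
C = -1 (C = -1*1 = -1)
C*B(9) = -√((1 + 9*(-1 + 9*(1 + 9)))/(-1 + 9*(1 + 9))) = -√((1 + 9*(-1 + 9*10))/(-1 + 9*10)) = -√((1 + 9*(-1 + 90))/(-1 + 90)) = -√((1 + 9*89)/89) = -√((1 + 801)/89) = -√((1/89)*802) = -√(802/89) = -√71378/89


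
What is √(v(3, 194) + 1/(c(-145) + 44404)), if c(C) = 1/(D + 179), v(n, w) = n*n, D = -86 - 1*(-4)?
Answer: √166967311532822/4307189 ≈ 3.0000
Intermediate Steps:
D = -82 (D = -86 + 4 = -82)
v(n, w) = n²
c(C) = 1/97 (c(C) = 1/(-82 + 179) = 1/97)
√(v(3, 194) + 1/(c(-145) + 44404)) = √(3² + 1/(1/97 + 44404)) = √(9 + 1/(4307189/97)) = √(9 + 97/4307189) = √(38764798/4307189) = √166967311532822/4307189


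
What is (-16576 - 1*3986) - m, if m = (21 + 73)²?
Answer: -29398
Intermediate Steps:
m = 8836 (m = 94² = 8836)
(-16576 - 1*3986) - m = (-16576 - 1*3986) - 1*8836 = (-16576 - 3986) - 8836 = -20562 - 8836 = -29398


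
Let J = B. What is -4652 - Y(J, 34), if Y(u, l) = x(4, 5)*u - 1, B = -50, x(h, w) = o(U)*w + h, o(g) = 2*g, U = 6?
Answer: -1451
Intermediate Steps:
x(h, w) = h + 12*w (x(h, w) = (2*6)*w + h = 12*w + h = h + 12*w)
J = -50
Y(u, l) = -1 + 64*u (Y(u, l) = (4 + 12*5)*u - 1 = (4 + 60)*u - 1 = 64*u - 1 = -1 + 64*u)
-4652 - Y(J, 34) = -4652 - (-1 + 64*(-50)) = -4652 - (-1 - 3200) = -4652 - 1*(-3201) = -4652 + 3201 = -1451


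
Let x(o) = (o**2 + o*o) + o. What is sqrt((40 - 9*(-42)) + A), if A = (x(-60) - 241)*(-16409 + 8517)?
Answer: 3*I*sqrt(6049610) ≈ 7378.8*I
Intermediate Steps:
x(o) = o + 2*o**2 (x(o) = (o**2 + o**2) + o = 2*o**2 + o = o + 2*o**2)
A = -54446908 (A = (-60*(1 + 2*(-60)) - 241)*(-16409 + 8517) = (-60*(1 - 120) - 241)*(-7892) = (-60*(-119) - 241)*(-7892) = (7140 - 241)*(-7892) = 6899*(-7892) = -54446908)
sqrt((40 - 9*(-42)) + A) = sqrt((40 - 9*(-42)) - 54446908) = sqrt((40 + 378) - 54446908) = sqrt(418 - 54446908) = sqrt(-54446490) = 3*I*sqrt(6049610)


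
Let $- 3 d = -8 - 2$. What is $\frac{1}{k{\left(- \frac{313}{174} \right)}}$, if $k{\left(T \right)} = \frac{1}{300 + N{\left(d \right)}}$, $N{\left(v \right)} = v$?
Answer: $\frac{910}{3} \approx 303.33$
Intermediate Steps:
$d = \frac{10}{3}$ ($d = - \frac{-8 - 2}{3} = \left(- \frac{1}{3}\right) \left(-10\right) = \frac{10}{3} \approx 3.3333$)
$k{\left(T \right)} = \frac{3}{910}$ ($k{\left(T \right)} = \frac{1}{300 + \frac{10}{3}} = \frac{1}{\frac{910}{3}} = \frac{3}{910}$)
$\frac{1}{k{\left(- \frac{313}{174} \right)}} = \frac{1}{\frac{3}{910}} = \frac{910}{3}$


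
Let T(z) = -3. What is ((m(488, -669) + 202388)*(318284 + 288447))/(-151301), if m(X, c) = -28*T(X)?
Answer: -122846039032/151301 ≈ -8.1193e+5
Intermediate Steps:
m(X, c) = 84 (m(X, c) = -28*(-3) = 84)
((m(488, -669) + 202388)*(318284 + 288447))/(-151301) = ((84 + 202388)*(318284 + 288447))/(-151301) = (202472*606731)*(-1/151301) = 122846039032*(-1/151301) = -122846039032/151301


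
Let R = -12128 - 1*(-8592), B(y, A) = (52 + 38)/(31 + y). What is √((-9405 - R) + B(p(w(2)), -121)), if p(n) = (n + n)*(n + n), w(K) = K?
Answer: I*√12960391/47 ≈ 76.597*I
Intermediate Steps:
p(n) = 4*n² (p(n) = (2*n)*(2*n) = 4*n²)
B(y, A) = 90/(31 + y)
R = -3536 (R = -12128 + 8592 = -3536)
√((-9405 - R) + B(p(w(2)), -121)) = √((-9405 - 1*(-3536)) + 90/(31 + 4*2²)) = √((-9405 + 3536) + 90/(31 + 4*4)) = √(-5869 + 90/(31 + 16)) = √(-5869 + 90/47) = √(-275753/47) = I*√12960391/47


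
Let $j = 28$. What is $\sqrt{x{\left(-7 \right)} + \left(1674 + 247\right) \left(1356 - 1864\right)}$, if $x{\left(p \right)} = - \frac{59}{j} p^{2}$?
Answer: $\frac{3 i \sqrt{433765}}{2} \approx 987.91 i$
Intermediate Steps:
$x{\left(p \right)} = - \frac{59 p^{2}}{28}$ ($x{\left(p \right)} = - \frac{59}{28} p^{2} = \left(-59\right) \frac{1}{28} p^{2} = - \frac{59 p^{2}}{28}$)
$\sqrt{x{\left(-7 \right)} + \left(1674 + 247\right) \left(1356 - 1864\right)} = \sqrt{- \frac{59 \left(-7\right)^{2}}{28} + \left(1674 + 247\right) \left(1356 - 1864\right)} = \sqrt{\left(- \frac{59}{28}\right) 49 + 1921 \left(-508\right)} = \sqrt{- \frac{413}{4} - 975868} = \sqrt{- \frac{3903885}{4}} = \frac{3 i \sqrt{433765}}{2}$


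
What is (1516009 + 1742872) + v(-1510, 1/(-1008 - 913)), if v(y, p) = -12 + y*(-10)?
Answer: 3273969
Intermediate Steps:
v(y, p) = -12 - 10*y
(1516009 + 1742872) + v(-1510, 1/(-1008 - 913)) = (1516009 + 1742872) + (-12 - 10*(-1510)) = 3258881 + (-12 + 15100) = 3258881 + 15088 = 3273969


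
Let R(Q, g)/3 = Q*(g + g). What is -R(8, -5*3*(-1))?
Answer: -720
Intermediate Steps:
R(Q, g) = 6*Q*g (R(Q, g) = 3*(Q*(g + g)) = 3*(Q*(2*g)) = 3*(2*Q*g) = 6*Q*g)
-R(8, -5*3*(-1)) = -6*8*-5*3*(-1) = -6*8*(-15*(-1)) = -6*8*15 = -1*720 = -720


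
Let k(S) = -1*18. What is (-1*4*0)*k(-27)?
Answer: 0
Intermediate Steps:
k(S) = -18
(-1*4*0)*k(-27) = (-1*4*0)*(-18) = -4*0*(-18) = 0*(-18) = 0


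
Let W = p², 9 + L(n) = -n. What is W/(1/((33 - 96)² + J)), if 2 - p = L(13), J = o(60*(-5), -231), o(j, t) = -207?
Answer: 2166912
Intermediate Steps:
L(n) = -9 - n
J = -207
p = 24 (p = 2 - (-9 - 1*13) = 2 - (-9 - 13) = 2 - 1*(-22) = 2 + 22 = 24)
W = 576 (W = 24² = 576)
W/(1/((33 - 96)² + J)) = 576/(1/((33 - 96)² - 207)) = 576/(1/((-63)² - 207)) = 576/(1/(3969 - 207)) = 576/(1/3762) = 576*3762 = 2166912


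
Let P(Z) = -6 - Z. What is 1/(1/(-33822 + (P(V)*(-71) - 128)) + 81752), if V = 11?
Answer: 32743/2676805735 ≈ 1.2232e-5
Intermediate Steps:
1/(1/(-33822 + (P(V)*(-71) - 128)) + 81752) = 1/(1/(-33822 + ((-6 - 1*11)*(-71) - 128)) + 81752) = 1/(1/(-33822 + ((-6 - 11)*(-71) - 128)) + 81752) = 1/(1/(-33822 + (-17*(-71) - 128)) + 81752) = 1/(1/(-33822 + (1207 - 128)) + 81752) = 1/(1/(-33822 + 1079) + 81752) = 1/(1/(-32743) + 81752) = 1/(-1/32743 + 81752) = 1/(2676805735/32743) = 32743/2676805735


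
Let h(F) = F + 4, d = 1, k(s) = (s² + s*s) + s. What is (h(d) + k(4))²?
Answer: 1681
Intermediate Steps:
k(s) = s + 2*s² (k(s) = (s² + s²) + s = 2*s² + s = s + 2*s²)
h(F) = 4 + F
(h(d) + k(4))² = ((4 + 1) + 4*(1 + 2*4))² = (5 + 4*(1 + 8))² = (5 + 4*9)² = (5 + 36)² = 41² = 1681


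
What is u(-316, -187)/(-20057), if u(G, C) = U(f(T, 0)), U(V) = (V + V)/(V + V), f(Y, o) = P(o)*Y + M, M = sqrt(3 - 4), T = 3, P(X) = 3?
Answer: -1/20057 ≈ -4.9858e-5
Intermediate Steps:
M = I (M = sqrt(-1) = I ≈ 1.0*I)
f(Y, o) = I + 3*Y (f(Y, o) = 3*Y + I = I + 3*Y)
U(V) = 1 (U(V) = (2*V)/((2*V)) = (2*V)*(1/(2*V)) = 1)
u(G, C) = 1
u(-316, -187)/(-20057) = 1/(-20057) = 1*(-1/20057) = -1/20057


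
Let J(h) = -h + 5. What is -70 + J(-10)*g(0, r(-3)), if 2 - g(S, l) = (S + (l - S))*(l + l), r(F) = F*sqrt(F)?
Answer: 770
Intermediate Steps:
r(F) = F**(3/2)
J(h) = 5 - h
g(S, l) = 2 - 2*l**2 (g(S, l) = 2 - (S + (l - S))*(l + l) = 2 - l*2*l = 2 - 2*l**2)
-70 + J(-10)*g(0, r(-3)) = -70 + (5 - 1*(-10))*(2 - 2*((-3)**(3/2))**2) = -70 + (5 + 10)*(2 - 2*(-3*I*sqrt(3))**2) = -70 + 15*(2 - 2*(-27)) = -70 + 15*(2 + 54) = -70 + 15*56 = -70 + 840 = 770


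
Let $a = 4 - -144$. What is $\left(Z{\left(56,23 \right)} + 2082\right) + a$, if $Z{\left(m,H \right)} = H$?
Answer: $2253$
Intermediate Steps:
$a = 148$ ($a = 4 + 144 = 148$)
$\left(Z{\left(56,23 \right)} + 2082\right) + a = \left(23 + 2082\right) + 148 = 2105 + 148 = 2253$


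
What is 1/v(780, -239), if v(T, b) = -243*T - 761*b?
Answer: -1/7661 ≈ -0.00013053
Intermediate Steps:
v(T, b) = -761*b - 243*T
1/v(780, -239) = 1/(-761*(-239) - 243*780) = 1/(181879 - 189540) = 1/(-7661) = -1/7661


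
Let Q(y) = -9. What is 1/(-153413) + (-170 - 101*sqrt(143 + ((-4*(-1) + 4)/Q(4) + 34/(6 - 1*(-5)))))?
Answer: -26080211/153413 - 2525*sqrt(253)/33 ≈ -1387.0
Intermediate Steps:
1/(-153413) + (-170 - 101*sqrt(143 + ((-4*(-1) + 4)/Q(4) + 34/(6 - 1*(-5))))) = 1/(-153413) + (-170 - 101*sqrt(143 + ((-4*(-1) + 4)/(-9) + 34/(6 - 1*(-5))))) = -1/153413 + (-170 - 101*sqrt(143 + ((4 + 4)*(-1/9) + 34/(6 + 5)))) = -1/153413 + (-170 - 101*sqrt(143 + (8*(-1/9) + 34/11))) = -1/153413 + (-170 - 101*sqrt(143 + (-8/9 + 34*(1/11)))) = -1/153413 + (-170 - 101*sqrt(143 + (-8/9 + 34/11))) = -1/153413 + (-170 - 101*sqrt(143 + 218/99)) = -1/153413 + (-170 - 2525*sqrt(253)/33) = -26080211/153413 - 2525*sqrt(253)/33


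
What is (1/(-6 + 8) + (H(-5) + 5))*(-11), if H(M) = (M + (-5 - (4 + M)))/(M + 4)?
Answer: -319/2 ≈ -159.50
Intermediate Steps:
H(M) = -9/(4 + M) (H(M) = (M + (-5 + (-4 - M)))/(4 + M) = (M + (-9 - M))/(4 + M) = -9/(4 + M))
(1/(-6 + 8) + (H(-5) + 5))*(-11) = (1/(-6 + 8) + (-9/(4 - 5) + 5))*(-11) = (1/2 + (-9/(-1) + 5))*(-11) = (1/2 + (-9*(-1) + 5))*(-11) = (1/2 + (9 + 5))*(-11) = (1/2 + 14)*(-11) = (29/2)*(-11) = -319/2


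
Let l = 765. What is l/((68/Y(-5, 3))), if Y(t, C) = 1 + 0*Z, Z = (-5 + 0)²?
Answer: 45/4 ≈ 11.250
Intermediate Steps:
Z = 25 (Z = (-5)² = 25)
Y(t, C) = 1 (Y(t, C) = 1 + 0*25 = 1 + 0 = 1)
l/((68/Y(-5, 3))) = 765/((68/1)) = 765/((68*1)) = 765/68 = 765*(1/68) = 45/4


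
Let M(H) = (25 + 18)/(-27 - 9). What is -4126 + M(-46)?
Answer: -148579/36 ≈ -4127.2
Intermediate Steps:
M(H) = -43/36 (M(H) = 43/(-36) = 43*(-1/36) = -43/36)
-4126 + M(-46) = -4126 - 43/36 = -148579/36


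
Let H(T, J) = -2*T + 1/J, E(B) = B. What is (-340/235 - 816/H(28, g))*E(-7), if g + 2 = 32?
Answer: -7254716/78913 ≈ -91.933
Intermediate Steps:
g = 30 (g = -2 + 32 = 30)
H(T, J) = 1/J - 2*T
(-340/235 - 816/H(28, g))*E(-7) = (-340/235 - 816/(1/30 - 2*28))*(-7) = (-340*1/235 - 816/(1/30 - 56))*(-7) = (-68/47 - 816/(-1679/30))*(-7) = (-68/47 - 816*(-30/1679))*(-7) = (-68/47 + 24480/1679)*(-7) = (1036388/78913)*(-7) = -7254716/78913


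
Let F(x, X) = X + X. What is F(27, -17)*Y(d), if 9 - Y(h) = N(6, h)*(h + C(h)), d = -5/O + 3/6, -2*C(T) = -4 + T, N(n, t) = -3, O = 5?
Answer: -969/2 ≈ -484.50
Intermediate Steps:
C(T) = 2 - T/2 (C(T) = -(-4 + T)/2 = 2 - T/2)
F(x, X) = 2*X
d = -½ (d = -5/5 + 3/6 = -5*⅕ + 3*(⅙) = -1 + ½ = -½ ≈ -0.50000)
Y(h) = 15 + 3*h/2 (Y(h) = 9 - (-3)*(h + (2 - h/2)) = 9 - (-3)*(2 + h/2) = 9 - (-6 - 3*h/2) = 9 + (6 + 3*h/2) = 15 + 3*h/2)
F(27, -17)*Y(d) = (2*(-17))*(15 + (3/2)*(-½)) = -34*(15 - ¾) = -34*57/4 = -969/2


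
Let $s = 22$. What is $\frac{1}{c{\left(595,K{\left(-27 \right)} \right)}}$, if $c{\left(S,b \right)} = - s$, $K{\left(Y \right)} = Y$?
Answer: $- \frac{1}{22} \approx -0.045455$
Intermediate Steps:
$c{\left(S,b \right)} = -22$ ($c{\left(S,b \right)} = \left(-1\right) 22 = -22$)
$\frac{1}{c{\left(595,K{\left(-27 \right)} \right)}} = \frac{1}{-22} = - \frac{1}{22}$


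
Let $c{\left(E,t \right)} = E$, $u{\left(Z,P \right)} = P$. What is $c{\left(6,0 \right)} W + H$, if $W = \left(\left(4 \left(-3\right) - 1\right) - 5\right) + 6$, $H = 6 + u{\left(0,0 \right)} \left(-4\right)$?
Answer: $-66$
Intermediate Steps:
$H = 6$ ($H = 6 + 0 \left(-4\right) = 6 + 0 = 6$)
$W = -12$ ($W = \left(\left(-12 - 1\right) - 5\right) + 6 = \left(-13 - 5\right) + 6 = -18 + 6 = -12$)
$c{\left(6,0 \right)} W + H = 6 \left(-12\right) + 6 = -72 + 6 = -66$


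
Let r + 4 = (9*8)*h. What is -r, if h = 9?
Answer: -644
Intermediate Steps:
r = 644 (r = -4 + (9*8)*9 = -4 + 72*9 = -4 + 648 = 644)
-r = -1*644 = -644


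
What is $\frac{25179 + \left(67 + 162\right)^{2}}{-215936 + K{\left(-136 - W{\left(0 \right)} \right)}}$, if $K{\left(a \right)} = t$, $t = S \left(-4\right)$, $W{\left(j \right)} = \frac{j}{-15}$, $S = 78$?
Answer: $- \frac{19405}{54062} \approx -0.35894$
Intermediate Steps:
$W{\left(j \right)} = - \frac{j}{15}$ ($W{\left(j \right)} = j \left(- \frac{1}{15}\right) = - \frac{j}{15}$)
$t = -312$ ($t = 78 \left(-4\right) = -312$)
$K{\left(a \right)} = -312$
$\frac{25179 + \left(67 + 162\right)^{2}}{-215936 + K{\left(-136 - W{\left(0 \right)} \right)}} = \frac{25179 + \left(67 + 162\right)^{2}}{-215936 - 312} = \frac{25179 + 229^{2}}{-216248} = \left(25179 + 52441\right) \left(- \frac{1}{216248}\right) = 77620 \left(- \frac{1}{216248}\right) = - \frac{19405}{54062}$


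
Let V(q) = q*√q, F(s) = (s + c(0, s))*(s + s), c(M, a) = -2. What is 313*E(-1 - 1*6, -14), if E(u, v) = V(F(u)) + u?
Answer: -2191 + 118314*√14 ≈ 4.4050e+5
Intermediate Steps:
F(s) = 2*s*(-2 + s) (F(s) = (s - 2)*(s + s) = (-2 + s)*(2*s) = 2*s*(-2 + s))
V(q) = q^(3/2)
E(u, v) = u + 2*√2*(u*(-2 + u))^(3/2) (E(u, v) = (2*u*(-2 + u))^(3/2) + u = 2*√2*(u*(-2 + u))^(3/2) + u = u + 2*√2*(u*(-2 + u))^(3/2))
313*E(-1 - 1*6, -14) = 313*((-1 - 1*6) + 2*√2*((-1 - 1*6)*(-2 + (-1 - 1*6)))^(3/2)) = 313*((-1 - 6) + 2*√2*((-1 - 6)*(-2 + (-1 - 6)))^(3/2)) = 313*(-7 + 2*√2*(-7*(-2 - 7))^(3/2)) = 313*(-7 + 2*√2*(-7*(-9))^(3/2)) = 313*(-7 + 2*√2*63^(3/2)) = 313*(-7 + 2*√2*(189*√7)) = 313*(-7 + 378*√14) = -2191 + 118314*√14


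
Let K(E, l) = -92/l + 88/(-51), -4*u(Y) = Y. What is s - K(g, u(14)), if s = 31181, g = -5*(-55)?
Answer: 11122849/357 ≈ 31156.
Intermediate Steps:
u(Y) = -Y/4
g = 275
K(E, l) = -88/51 - 92/l (K(E, l) = -92/l + 88*(-1/51) = -92/l - 88/51 = -88/51 - 92/l)
s - K(g, u(14)) = 31181 - (-88/51 - 92/((-¼*14))) = 31181 - (-88/51 - 92/(-7/2)) = 31181 - (-88/51 - 92*(-2/7)) = 31181 - (-88/51 + 184/7) = 31181 - 1*8768/357 = 31181 - 8768/357 = 11122849/357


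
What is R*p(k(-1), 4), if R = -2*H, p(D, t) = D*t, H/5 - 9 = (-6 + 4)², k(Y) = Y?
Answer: 520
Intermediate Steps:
H = 65 (H = 45 + 5*(-6 + 4)² = 45 + 5*(-2)² = 45 + 5*4 = 45 + 20 = 65)
R = -130 (R = -2*65 = -130)
R*p(k(-1), 4) = -(-130)*4 = -130*(-4) = 520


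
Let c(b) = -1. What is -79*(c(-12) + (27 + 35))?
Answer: -4819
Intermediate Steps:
-79*(c(-12) + (27 + 35)) = -79*(-1 + (27 + 35)) = -79*(-1 + 62) = -79*61 = -4819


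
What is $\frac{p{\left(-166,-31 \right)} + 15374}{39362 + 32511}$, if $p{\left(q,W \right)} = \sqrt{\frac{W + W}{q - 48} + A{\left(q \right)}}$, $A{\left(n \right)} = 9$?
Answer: $\frac{15374}{71873} + \frac{\sqrt{106358}}{7690411} \approx 0.21395$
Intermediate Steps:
$p{\left(q,W \right)} = \sqrt{9 + \frac{2 W}{-48 + q}}$ ($p{\left(q,W \right)} = \sqrt{\frac{W + W}{q - 48} + 9} = \sqrt{\frac{2 W}{-48 + q} + 9} = \sqrt{9 + \frac{2 W}{-48 + q}}$)
$\frac{p{\left(-166,-31 \right)} + 15374}{39362 + 32511} = \frac{\sqrt{\frac{-432 + 2 \left(-31\right) + 9 \left(-166\right)}{-48 - 166}} + 15374}{39362 + 32511} = \frac{\sqrt{\frac{-432 - 62 - 1494}{-214}} + 15374}{71873} = \left(\sqrt{\left(- \frac{1}{214}\right) \left(-1988\right)} + 15374\right) \frac{1}{71873} = \left(\sqrt{\frac{994}{107}} + 15374\right) \frac{1}{71873} = \left(\frac{\sqrt{106358}}{107} + 15374\right) \frac{1}{71873} = \left(15374 + \frac{\sqrt{106358}}{107}\right) \frac{1}{71873} = \frac{15374}{71873} + \frac{\sqrt{106358}}{7690411}$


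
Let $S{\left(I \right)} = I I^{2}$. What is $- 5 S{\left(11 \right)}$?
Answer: $-6655$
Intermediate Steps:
$S{\left(I \right)} = I^{3}$
$- 5 S{\left(11 \right)} = - 5 \cdot 11^{3} = \left(-5\right) 1331 = -6655$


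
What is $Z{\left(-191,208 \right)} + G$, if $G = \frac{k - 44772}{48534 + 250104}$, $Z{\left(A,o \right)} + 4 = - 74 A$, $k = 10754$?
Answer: $\frac{2109860461}{149319} \approx 14130.0$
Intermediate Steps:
$Z{\left(A,o \right)} = -4 - 74 A$
$G = - \frac{17009}{149319}$ ($G = \frac{10754 - 44772}{48534 + 250104} = - \frac{34018}{298638} = \left(-34018\right) \frac{1}{298638} = - \frac{17009}{149319} \approx -0.11391$)
$Z{\left(-191,208 \right)} + G = \left(-4 - -14134\right) - \frac{17009}{149319} = \left(-4 + 14134\right) - \frac{17009}{149319} = 14130 - \frac{17009}{149319} = \frac{2109860461}{149319}$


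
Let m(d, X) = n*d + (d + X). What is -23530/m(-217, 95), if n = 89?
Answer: 362/299 ≈ 1.2107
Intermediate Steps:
m(d, X) = X + 90*d (m(d, X) = 89*d + (d + X) = 89*d + (X + d) = X + 90*d)
-23530/m(-217, 95) = -23530/(95 + 90*(-217)) = -23530/(95 - 19530) = -23530/(-19435) = -23530*(-1/19435) = 362/299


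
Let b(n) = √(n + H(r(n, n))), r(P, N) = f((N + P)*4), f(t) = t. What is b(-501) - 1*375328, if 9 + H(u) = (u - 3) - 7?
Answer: -375328 + 4*I*√283 ≈ -3.7533e+5 + 67.29*I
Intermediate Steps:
r(P, N) = 4*N + 4*P (r(P, N) = (N + P)*4 = 4*N + 4*P)
H(u) = -19 + u (H(u) = -9 + ((u - 3) - 7) = -9 + ((-3 + u) - 7) = -9 + (-10 + u) = -19 + u)
b(n) = √(-19 + 9*n) (b(n) = √(n + (-19 + (4*n + 4*n))) = √(n + (-19 + 8*n)) = √(-19 + 9*n))
b(-501) - 1*375328 = √(-19 + 9*(-501)) - 1*375328 = √(-19 - 4509) - 375328 = √(-4528) - 375328 = 4*I*√283 - 375328 = -375328 + 4*I*√283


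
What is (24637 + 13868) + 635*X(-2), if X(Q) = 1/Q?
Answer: 76375/2 ≈ 38188.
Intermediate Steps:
(24637 + 13868) + 635*X(-2) = (24637 + 13868) + 635/(-2) = 38505 + 635*(-½) = 38505 - 635/2 = 76375/2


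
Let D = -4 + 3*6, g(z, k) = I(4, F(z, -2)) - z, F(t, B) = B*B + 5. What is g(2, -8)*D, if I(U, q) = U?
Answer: 28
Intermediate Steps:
F(t, B) = 5 + B² (F(t, B) = B² + 5 = 5 + B²)
g(z, k) = 4 - z
D = 14 (D = -4 + 18 = 14)
g(2, -8)*D = (4 - 1*2)*14 = (4 - 2)*14 = 2*14 = 28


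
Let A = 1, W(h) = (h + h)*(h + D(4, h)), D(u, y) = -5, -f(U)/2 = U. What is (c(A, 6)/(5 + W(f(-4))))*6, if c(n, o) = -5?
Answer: -30/53 ≈ -0.56604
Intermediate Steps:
f(U) = -2*U
W(h) = 2*h*(-5 + h) (W(h) = (h + h)*(h - 5) = (2*h)*(-5 + h) = 2*h*(-5 + h))
(c(A, 6)/(5 + W(f(-4))))*6 = (-5/(5 + 2*(-2*(-4))*(-5 - 2*(-4))))*6 = (-5/(5 + 2*8*(-5 + 8)))*6 = (-5/(5 + 2*8*3))*6 = (-5/(5 + 48))*6 = (-5/53)*6 = ((1/53)*(-5))*6 = -5/53*6 = -30/53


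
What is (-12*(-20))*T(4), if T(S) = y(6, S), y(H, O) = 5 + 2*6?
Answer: 4080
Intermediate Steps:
y(H, O) = 17 (y(H, O) = 5 + 12 = 17)
T(S) = 17
(-12*(-20))*T(4) = -12*(-20)*17 = 240*17 = 4080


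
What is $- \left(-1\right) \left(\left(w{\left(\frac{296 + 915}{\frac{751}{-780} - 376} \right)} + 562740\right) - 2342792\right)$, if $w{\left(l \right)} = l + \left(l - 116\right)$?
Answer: $- \frac{523426466368}{294031} \approx -1.7802 \cdot 10^{6}$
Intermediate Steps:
$w{\left(l \right)} = -116 + 2 l$ ($w{\left(l \right)} = l + \left(-116 + l\right) = -116 + 2 l$)
$- \left(-1\right) \left(\left(w{\left(\frac{296 + 915}{\frac{751}{-780} - 376} \right)} + 562740\right) - 2342792\right) = - \left(-1\right) \left(\left(\left(-116 + 2 \frac{296 + 915}{\frac{751}{-780} - 376}\right) + 562740\right) - 2342792\right) = - \left(-1\right) \left(\left(\left(-116 + 2 \frac{1211}{751 \left(- \frac{1}{780}\right) - 376}\right) + 562740\right) - 2342792\right) = - \left(-1\right) \left(\left(\left(-116 + 2 \frac{1211}{- \frac{751}{780} - 376}\right) + 562740\right) - 2342792\right) = - \left(-1\right) \left(\left(\left(-116 + 2 \frac{1211}{- \frac{294031}{780}}\right) + 562740\right) - 2342792\right) = - \left(-1\right) \left(\left(\left(-116 + 2 \cdot 1211 \left(- \frac{780}{294031}\right)\right) + 562740\right) - 2342792\right) = - \left(-1\right) \left(\left(\left(-116 + 2 \left(- \frac{944580}{294031}\right)\right) + 562740\right) - 2342792\right) = - \left(-1\right) \left(\left(\left(-116 - \frac{1889160}{294031}\right) + 562740\right) - 2342792\right) = - \left(-1\right) \left(\left(- \frac{35996756}{294031} + 562740\right) - 2342792\right) = - \left(-1\right) \left(\frac{165427008184}{294031} - 2342792\right) = - \frac{\left(-1\right) \left(-523426466368\right)}{294031} = \left(-1\right) \frac{523426466368}{294031} = - \frac{523426466368}{294031}$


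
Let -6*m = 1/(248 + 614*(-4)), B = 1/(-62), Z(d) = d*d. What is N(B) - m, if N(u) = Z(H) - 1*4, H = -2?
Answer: -1/13248 ≈ -7.5483e-5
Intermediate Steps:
Z(d) = d**2
B = -1/62 ≈ -0.016129
N(u) = 0 (N(u) = (-2)**2 - 1*4 = 4 - 4 = 0)
m = 1/13248 (m = -1/(6*(248 + 614*(-4))) = -1/(6*(248 - 2456)) = -1/6/(-2208) = -1/6*(-1/2208) = 1/13248 ≈ 7.5483e-5)
N(B) - m = 0 - 1*1/13248 = 0 - 1/13248 = -1/13248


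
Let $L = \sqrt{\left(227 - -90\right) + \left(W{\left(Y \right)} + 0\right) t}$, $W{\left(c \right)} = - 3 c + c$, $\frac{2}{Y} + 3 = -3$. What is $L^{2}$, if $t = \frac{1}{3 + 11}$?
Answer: $\frac{6658}{21} \approx 317.05$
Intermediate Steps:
$Y = - \frac{1}{3}$ ($Y = \frac{2}{-3 - 3} = \frac{2}{-6} = 2 \left(- \frac{1}{6}\right) = - \frac{1}{3} \approx -0.33333$)
$W{\left(c \right)} = - 2 c$
$t = \frac{1}{14} \approx 0.071429$
$L = \frac{\sqrt{139818}}{21}$ ($L = \sqrt{\left(227 - -90\right) + \left(\left(-2\right) \left(- \frac{1}{3}\right) + 0\right) \frac{1}{14}} = \sqrt{\left(227 + 90\right) + \left(\frac{2}{3} + 0\right) \frac{1}{14}} = \sqrt{317 + \frac{2}{3} \cdot \frac{1}{14}} = \sqrt{317 + \frac{1}{21}} = \sqrt{\frac{6658}{21}} = \frac{\sqrt{139818}}{21} \approx 17.806$)
$L^{2} = \left(\frac{\sqrt{139818}}{21}\right)^{2} = \frac{6658}{21}$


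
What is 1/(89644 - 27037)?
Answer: 1/62607 ≈ 1.5973e-5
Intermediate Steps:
1/(89644 - 27037) = 1/62607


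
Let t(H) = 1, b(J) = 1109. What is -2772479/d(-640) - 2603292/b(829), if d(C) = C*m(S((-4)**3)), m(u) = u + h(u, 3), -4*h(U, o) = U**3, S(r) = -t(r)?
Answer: -4324259371/532320 ≈ -8123.4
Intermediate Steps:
S(r) = -1 (S(r) = -1*1 = -1)
h(U, o) = -U**3/4
m(u) = u - u**3/4
d(C) = -3*C/4 (d(C) = C*(-1 - 1/4*(-1)**3) = C*(-1 - 1/4*(-1)) = C*(-1 + 1/4) = C*(-3/4) = -3*C/4)
-2772479/d(-640) - 2603292/b(829) = -2772479/((-3/4*(-640))) - 2603292/1109 = -2772479/480 - 2603292*1/1109 = -2772479*1/480 - 2603292/1109 = -2772479/480 - 2603292/1109 = -4324259371/532320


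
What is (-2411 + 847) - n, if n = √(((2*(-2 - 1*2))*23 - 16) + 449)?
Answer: -1564 - √249 ≈ -1579.8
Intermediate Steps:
n = √249 (n = √(((2*(-2 - 2))*23 - 16) + 449) = √(((2*(-4))*23 - 16) + 449) = √((-8*23 - 16) + 449) = √((-184 - 16) + 449) = √(-200 + 449) = √249 ≈ 15.780)
(-2411 + 847) - n = (-2411 + 847) - √249 = -1564 - √249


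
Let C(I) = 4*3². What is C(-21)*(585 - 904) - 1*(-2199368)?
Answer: 2187884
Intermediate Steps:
C(I) = 36 (C(I) = 4*9 = 36)
C(-21)*(585 - 904) - 1*(-2199368) = 36*(585 - 904) - 1*(-2199368) = 36*(-319) + 2199368 = -11484 + 2199368 = 2187884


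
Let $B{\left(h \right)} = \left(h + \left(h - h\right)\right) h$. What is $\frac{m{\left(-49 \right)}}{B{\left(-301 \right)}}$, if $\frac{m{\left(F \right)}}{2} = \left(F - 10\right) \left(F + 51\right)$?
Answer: $- \frac{236}{90601} \approx -0.0026048$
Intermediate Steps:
$B{\left(h \right)} = h^{2}$ ($B{\left(h \right)} = \left(h + 0\right) h = h h = h^{2}$)
$m{\left(F \right)} = 2 \left(-10 + F\right) \left(51 + F\right)$ ($m{\left(F \right)} = 2 \left(F - 10\right) \left(F + 51\right) = 2 \left(-10 + F\right) \left(51 + F\right)$)
$\frac{m{\left(-49 \right)}}{B{\left(-301 \right)}} = \frac{-1020 + 2 \left(-49\right)^{2} + 82 \left(-49\right)}{\left(-301\right)^{2}} = \frac{-1020 + 2 \cdot 2401 - 4018}{90601} = \left(-1020 + 4802 - 4018\right) \frac{1}{90601} = \left(-236\right) \frac{1}{90601} = - \frac{236}{90601}$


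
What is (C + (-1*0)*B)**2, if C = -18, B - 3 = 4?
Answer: 324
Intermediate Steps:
B = 7 (B = 3 + 4 = 7)
(C + (-1*0)*B)**2 = (-18 - 1*0*7)**2 = (-18 + 0*7)**2 = (-18 + 0)**2 = (-18)**2 = 324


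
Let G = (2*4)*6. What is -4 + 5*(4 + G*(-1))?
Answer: -224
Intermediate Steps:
G = 48 (G = 8*6 = 48)
-4 + 5*(4 + G*(-1)) = -4 + 5*(4 + 48*(-1)) = -4 + 5*(4 - 48) = -4 + 5*(-44) = -4 - 220 = -224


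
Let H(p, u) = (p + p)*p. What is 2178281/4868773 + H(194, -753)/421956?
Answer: 45915036389/73371713571 ≈ 0.62579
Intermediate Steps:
H(p, u) = 2*p² (H(p, u) = (2*p)*p = 2*p²)
2178281/4868773 + H(194, -753)/421956 = 2178281/4868773 + (2*194²)/421956 = 2178281*(1/4868773) + (2*37636)*(1/421956) = 311183/695539 + 75272*(1/421956) = 311183/695539 + 18818/105489 = 45915036389/73371713571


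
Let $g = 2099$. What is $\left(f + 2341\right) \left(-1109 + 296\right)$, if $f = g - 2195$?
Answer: $-1825185$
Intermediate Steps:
$f = -96$ ($f = 2099 - 2195 = -96$)
$\left(f + 2341\right) \left(-1109 + 296\right) = \left(-96 + 2341\right) \left(-1109 + 296\right) = 2245 \left(-813\right) = -1825185$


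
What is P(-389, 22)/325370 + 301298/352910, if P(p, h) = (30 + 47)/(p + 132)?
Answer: 503890774055/590207319238 ≈ 0.85375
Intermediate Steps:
P(p, h) = 77/(132 + p)
P(-389, 22)/325370 + 301298/352910 = (77/(132 - 389))/325370 + 301298/352910 = (77/(-257))*(1/325370) + 301298*(1/352910) = (77*(-1/257))*(1/325370) + 150649/176455 = -77/257*1/325370 + 150649/176455 = -77/83620090 + 150649/176455 = 503890774055/590207319238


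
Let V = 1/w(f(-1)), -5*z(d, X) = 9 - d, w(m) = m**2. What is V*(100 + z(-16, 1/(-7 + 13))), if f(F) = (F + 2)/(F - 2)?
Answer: 855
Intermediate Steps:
f(F) = (2 + F)/(-2 + F)
z(d, X) = -9/5 + d/5 (z(d, X) = -(9 - d)/5 = -9/5 + d/5)
V = 9 (V = 1/(((2 - 1)/(-2 - 1))**2) = 1/((1/(-3))**2) = 1/((-1/3*1)**2) = 1/((-1/3)**2) = 1/(1/9) = 9)
V*(100 + z(-16, 1/(-7 + 13))) = 9*(100 + (-9/5 + (1/5)*(-16))) = 9*(100 + (-9/5 - 16/5)) = 9*(100 - 5) = 9*95 = 855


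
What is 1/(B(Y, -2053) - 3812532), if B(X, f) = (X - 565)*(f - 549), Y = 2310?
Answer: -1/8353022 ≈ -1.1972e-7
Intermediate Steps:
B(X, f) = (-565 + X)*(-549 + f)
1/(B(Y, -2053) - 3812532) = 1/((310185 - 565*(-2053) - 549*2310 + 2310*(-2053)) - 3812532) = 1/((310185 + 1159945 - 1268190 - 4742430) - 3812532) = 1/(-4540490 - 3812532) = 1/(-8353022) = -1/8353022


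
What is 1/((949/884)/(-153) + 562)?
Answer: 10404/5846975 ≈ 0.0017794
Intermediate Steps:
1/((949/884)/(-153) + 562) = 1/((949*(1/884))*(-1/153) + 562) = 1/((73/68)*(-1/153) + 562) = 1/(-73/10404 + 562) = 1/(5846975/10404) = 10404/5846975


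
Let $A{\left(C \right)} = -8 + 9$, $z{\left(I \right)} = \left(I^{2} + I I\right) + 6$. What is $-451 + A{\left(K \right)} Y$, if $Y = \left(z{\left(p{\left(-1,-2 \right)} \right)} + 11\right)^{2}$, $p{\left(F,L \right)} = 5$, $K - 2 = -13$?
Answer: $4038$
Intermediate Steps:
$K = -11$ ($K = 2 - 13 = -11$)
$z{\left(I \right)} = 6 + 2 I^{2}$ ($z{\left(I \right)} = \left(I^{2} + I^{2}\right) + 6 = 2 I^{2} + 6 = 6 + 2 I^{2}$)
$A{\left(C \right)} = 1$
$Y = 4489$ ($Y = \left(\left(6 + 2 \cdot 5^{2}\right) + 11\right)^{2} = \left(\left(6 + 2 \cdot 25\right) + 11\right)^{2} = \left(\left(6 + 50\right) + 11\right)^{2} = \left(56 + 11\right)^{2} = 67^{2} = 4489$)
$-451 + A{\left(K \right)} Y = -451 + 1 \cdot 4489 = -451 + 4489 = 4038$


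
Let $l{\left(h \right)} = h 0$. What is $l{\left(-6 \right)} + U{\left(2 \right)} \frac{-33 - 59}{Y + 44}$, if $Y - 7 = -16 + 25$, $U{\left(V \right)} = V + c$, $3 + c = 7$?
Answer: $- \frac{46}{5} \approx -9.2$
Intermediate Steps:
$c = 4$ ($c = -3 + 7 = 4$)
$l{\left(h \right)} = 0$
$U{\left(V \right)} = 4 + V$ ($U{\left(V \right)} = V + 4 = 4 + V$)
$Y = 16$ ($Y = 7 + \left(-16 + 25\right) = 7 + 9 = 16$)
$l{\left(-6 \right)} + U{\left(2 \right)} \frac{-33 - 59}{Y + 44} = 0 + \left(4 + 2\right) \frac{-33 - 59}{16 + 44} = 0 + 6 \left(- \frac{92}{60}\right) = 0 + 6 \left(\left(-92\right) \frac{1}{60}\right) = 0 + 6 \left(- \frac{23}{15}\right) = 0 - \frac{46}{5} = - \frac{46}{5}$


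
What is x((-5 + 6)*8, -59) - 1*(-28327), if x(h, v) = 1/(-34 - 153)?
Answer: 5297148/187 ≈ 28327.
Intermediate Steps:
x(h, v) = -1/187 (x(h, v) = 1/(-187) = -1/187)
x((-5 + 6)*8, -59) - 1*(-28327) = -1/187 - 1*(-28327) = -1/187 + 28327 = 5297148/187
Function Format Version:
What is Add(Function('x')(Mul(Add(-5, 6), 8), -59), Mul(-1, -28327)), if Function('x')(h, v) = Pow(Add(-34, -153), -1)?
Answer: Rational(5297148, 187) ≈ 28327.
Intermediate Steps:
Function('x')(h, v) = Rational(-1, 187) (Function('x')(h, v) = Pow(-187, -1) = Rational(-1, 187))
Add(Function('x')(Mul(Add(-5, 6), 8), -59), Mul(-1, -28327)) = Add(Rational(-1, 187), Mul(-1, -28327)) = Add(Rational(-1, 187), 28327) = Rational(5297148, 187)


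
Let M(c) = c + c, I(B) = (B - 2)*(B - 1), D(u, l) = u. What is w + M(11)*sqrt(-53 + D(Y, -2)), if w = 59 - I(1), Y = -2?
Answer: 59 + 22*I*sqrt(55) ≈ 59.0 + 163.16*I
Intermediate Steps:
I(B) = (-1 + B)*(-2 + B) (I(B) = (-2 + B)*(-1 + B) = (-1 + B)*(-2 + B))
w = 59 (w = 59 - (2 + 1**2 - 3*1) = 59 - (2 + 1 - 3) = 59 - 1*0 = 59 + 0 = 59)
M(c) = 2*c
w + M(11)*sqrt(-53 + D(Y, -2)) = 59 + (2*11)*sqrt(-53 - 2) = 59 + 22*sqrt(-55) = 59 + 22*(I*sqrt(55)) = 59 + 22*I*sqrt(55)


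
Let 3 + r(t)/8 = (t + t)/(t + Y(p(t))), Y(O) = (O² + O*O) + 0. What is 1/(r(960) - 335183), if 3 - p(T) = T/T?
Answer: -121/40558127 ≈ -2.9834e-6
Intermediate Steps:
p(T) = 2 (p(T) = 3 - T/T = 3 - 1*1 = 3 - 1 = 2)
Y(O) = 2*O² (Y(O) = (O² + O²) + 0 = 2*O² + 0 = 2*O²)
r(t) = -24 + 16*t/(8 + t) (r(t) = -24 + 8*((t + t)/(t + 2*2²)) = -24 + 8*((2*t)/(t + 2*4)) = -24 + 8*((2*t)/(t + 8)) = -24 + 8*((2*t)/(8 + t)) = -24 + 8*(2*t/(8 + t)) = -24 + 16*t/(8 + t))
1/(r(960) - 335183) = 1/(8*(-24 - 1*960)/(8 + 960) - 335183) = 1/(8*(-24 - 960)/968 - 335183) = 1/(8*(1/968)*(-984) - 335183) = 1/(-984/121 - 335183) = 1/(-40558127/121) = -121/40558127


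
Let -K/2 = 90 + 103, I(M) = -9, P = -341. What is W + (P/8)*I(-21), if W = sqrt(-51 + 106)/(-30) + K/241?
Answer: 736541/1928 - sqrt(55)/30 ≈ 381.78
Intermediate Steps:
K = -386 (K = -2*(90 + 103) = -2*193 = -386)
W = -386/241 - sqrt(55)/30 (W = sqrt(-51 + 106)/(-30) - 386/241 = sqrt(55)*(-1/30) - 386*1/241 = -sqrt(55)/30 - 386/241 = -386/241 - sqrt(55)/30 ≈ -1.8489)
W + (P/8)*I(-21) = (-386/241 - sqrt(55)/30) - 341/8*(-9) = (-386/241 - sqrt(55)/30) + 3069/8 = 736541/1928 - sqrt(55)/30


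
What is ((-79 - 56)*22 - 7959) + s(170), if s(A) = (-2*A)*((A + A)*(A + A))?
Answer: -39314929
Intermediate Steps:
s(A) = -8*A³ (s(A) = (-2*A)*((2*A)*(2*A)) = (-2*A)*(4*A²) = -8*A³)
((-79 - 56)*22 - 7959) + s(170) = ((-79 - 56)*22 - 7959) - 8*170³ = (-135*22 - 7959) - 8*4913000 = (-2970 - 7959) - 39304000 = -10929 - 39304000 = -39314929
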